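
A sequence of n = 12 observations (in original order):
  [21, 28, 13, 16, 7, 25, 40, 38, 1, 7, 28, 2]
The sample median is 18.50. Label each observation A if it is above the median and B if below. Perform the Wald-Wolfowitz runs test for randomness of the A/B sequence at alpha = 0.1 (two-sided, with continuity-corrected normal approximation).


Step 1: Compute median = 18.50; label A = above, B = below.
Labels in order: AABBBAAABBAB  (n_A = 6, n_B = 6)
Step 2: Count runs R = 6.
Step 3: Under H0 (random ordering), E[R] = 2*n_A*n_B/(n_A+n_B) + 1 = 2*6*6/12 + 1 = 7.0000.
        Var[R] = 2*n_A*n_B*(2*n_A*n_B - n_A - n_B) / ((n_A+n_B)^2 * (n_A+n_B-1)) = 4320/1584 = 2.7273.
        SD[R] = 1.6514.
Step 4: Continuity-corrected z = (R + 0.5 - E[R]) / SD[R] = (6 + 0.5 - 7.0000) / 1.6514 = -0.3028.
Step 5: Two-sided p-value via normal approximation = 2*(1 - Phi(|z|)) = 0.762069.
Step 6: alpha = 0.1. fail to reject H0.

R = 6, z = -0.3028, p = 0.762069, fail to reject H0.


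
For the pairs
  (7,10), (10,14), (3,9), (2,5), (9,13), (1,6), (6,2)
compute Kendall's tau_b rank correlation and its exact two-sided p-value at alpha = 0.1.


Step 1: Enumerate the 21 unordered pairs (i,j) with i<j and classify each by sign(x_j-x_i) * sign(y_j-y_i).
  (1,2):dx=+3,dy=+4->C; (1,3):dx=-4,dy=-1->C; (1,4):dx=-5,dy=-5->C; (1,5):dx=+2,dy=+3->C
  (1,6):dx=-6,dy=-4->C; (1,7):dx=-1,dy=-8->C; (2,3):dx=-7,dy=-5->C; (2,4):dx=-8,dy=-9->C
  (2,5):dx=-1,dy=-1->C; (2,6):dx=-9,dy=-8->C; (2,7):dx=-4,dy=-12->C; (3,4):dx=-1,dy=-4->C
  (3,5):dx=+6,dy=+4->C; (3,6):dx=-2,dy=-3->C; (3,7):dx=+3,dy=-7->D; (4,5):dx=+7,dy=+8->C
  (4,6):dx=-1,dy=+1->D; (4,7):dx=+4,dy=-3->D; (5,6):dx=-8,dy=-7->C; (5,7):dx=-3,dy=-11->C
  (6,7):dx=+5,dy=-4->D
Step 2: C = 17, D = 4, total pairs = 21.
Step 3: tau = (C - D)/(n(n-1)/2) = (17 - 4)/21 = 0.619048.
Step 4: Exact two-sided p-value (enumerate n! = 5040 permutations of y under H0): p = 0.069048.
Step 5: alpha = 0.1. reject H0.

tau_b = 0.6190 (C=17, D=4), p = 0.069048, reject H0.


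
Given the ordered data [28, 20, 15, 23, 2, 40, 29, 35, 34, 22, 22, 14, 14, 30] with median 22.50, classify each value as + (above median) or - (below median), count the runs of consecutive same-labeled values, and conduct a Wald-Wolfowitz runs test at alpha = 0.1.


Step 1: Compute median = 22.50; label A = above, B = below.
Labels in order: ABBABAAAABBBBA  (n_A = 7, n_B = 7)
Step 2: Count runs R = 7.
Step 3: Under H0 (random ordering), E[R] = 2*n_A*n_B/(n_A+n_B) + 1 = 2*7*7/14 + 1 = 8.0000.
        Var[R] = 2*n_A*n_B*(2*n_A*n_B - n_A - n_B) / ((n_A+n_B)^2 * (n_A+n_B-1)) = 8232/2548 = 3.2308.
        SD[R] = 1.7974.
Step 4: Continuity-corrected z = (R + 0.5 - E[R]) / SD[R] = (7 + 0.5 - 8.0000) / 1.7974 = -0.2782.
Step 5: Two-sided p-value via normal approximation = 2*(1 - Phi(|z|)) = 0.780879.
Step 6: alpha = 0.1. fail to reject H0.

R = 7, z = -0.2782, p = 0.780879, fail to reject H0.


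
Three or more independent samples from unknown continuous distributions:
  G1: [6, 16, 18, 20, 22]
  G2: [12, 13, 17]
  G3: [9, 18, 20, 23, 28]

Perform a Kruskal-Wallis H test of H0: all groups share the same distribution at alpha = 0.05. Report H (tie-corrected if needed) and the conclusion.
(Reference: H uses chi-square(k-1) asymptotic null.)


Step 1: Combine all N = 13 observations and assign midranks.
sorted (value, group, rank): (6,G1,1), (9,G3,2), (12,G2,3), (13,G2,4), (16,G1,5), (17,G2,6), (18,G1,7.5), (18,G3,7.5), (20,G1,9.5), (20,G3,9.5), (22,G1,11), (23,G3,12), (28,G3,13)
Step 2: Sum ranks within each group.
R_1 = 34 (n_1 = 5)
R_2 = 13 (n_2 = 3)
R_3 = 44 (n_3 = 5)
Step 3: H = 12/(N(N+1)) * sum(R_i^2/n_i) - 3(N+1)
     = 12/(13*14) * (34^2/5 + 13^2/3 + 44^2/5) - 3*14
     = 0.065934 * 674.733 - 42
     = 2.487912.
Step 4: Ties present; correction factor C = 1 - 12/(13^3 - 13) = 0.994505. Corrected H = 2.487912 / 0.994505 = 2.501657.
Step 5: Under H0, H ~ chi^2(2); p-value = 0.286267.
Step 6: alpha = 0.05. fail to reject H0.

H = 2.5017, df = 2, p = 0.286267, fail to reject H0.


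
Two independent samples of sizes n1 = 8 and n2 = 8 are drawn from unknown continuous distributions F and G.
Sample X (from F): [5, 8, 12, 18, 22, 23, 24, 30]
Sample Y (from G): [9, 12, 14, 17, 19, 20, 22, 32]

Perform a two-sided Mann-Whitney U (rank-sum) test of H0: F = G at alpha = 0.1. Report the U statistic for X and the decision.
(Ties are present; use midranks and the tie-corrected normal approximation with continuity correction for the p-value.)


Step 1: Combine and sort all 16 observations; assign midranks.
sorted (value, group): (5,X), (8,X), (9,Y), (12,X), (12,Y), (14,Y), (17,Y), (18,X), (19,Y), (20,Y), (22,X), (22,Y), (23,X), (24,X), (30,X), (32,Y)
ranks: 5->1, 8->2, 9->3, 12->4.5, 12->4.5, 14->6, 17->7, 18->8, 19->9, 20->10, 22->11.5, 22->11.5, 23->13, 24->14, 30->15, 32->16
Step 2: Rank sum for X: R1 = 1 + 2 + 4.5 + 8 + 11.5 + 13 + 14 + 15 = 69.
Step 3: U_X = R1 - n1(n1+1)/2 = 69 - 8*9/2 = 69 - 36 = 33.
       U_Y = n1*n2 - U_X = 64 - 33 = 31.
Step 4: Ties are present, so use the tie-corrected normal approximation (with continuity correction) for the p-value.
Step 5: p-value = 0.958060; compare to alpha = 0.1. fail to reject H0.

U_X = 33, p = 0.958060, fail to reject H0 at alpha = 0.1.


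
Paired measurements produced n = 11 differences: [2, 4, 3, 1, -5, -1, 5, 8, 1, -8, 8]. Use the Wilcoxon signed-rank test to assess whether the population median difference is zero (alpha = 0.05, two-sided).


Step 1: Drop any zero differences (none here) and take |d_i|.
|d| = [2, 4, 3, 1, 5, 1, 5, 8, 1, 8, 8]
Step 2: Midrank |d_i| (ties get averaged ranks).
ranks: |2|->4, |4|->6, |3|->5, |1|->2, |5|->7.5, |1|->2, |5|->7.5, |8|->10, |1|->2, |8|->10, |8|->10
Step 3: Attach original signs; sum ranks with positive sign and with negative sign.
W+ = 4 + 6 + 5 + 2 + 7.5 + 10 + 2 + 10 = 46.5
W- = 7.5 + 2 + 10 = 19.5
(Check: W+ + W- = 66 should equal n(n+1)/2 = 66.)
Step 4: Test statistic W = min(W+, W-) = 19.5.
Step 5: Ties in |d|, so use the tie-corrected normal approximation.
        E[W] = n(n+1)/4 = 11*12/4 = 33.
        Tie groups: |d|=1 (t=3), |d|=5 (t=2), |d|=8 (t=3); sum(t^3 - t) = 54.
        Var[W] = n(n+1)(2n+1)/24 - sum(t^3-t)/48 = 3036/24 - 54/48 = 125.375.
        z = (W - E[W]) / sqrt(Var[W]) = (19.5 - 33) / 11.1971 = -1.2057.
        Two-sided p = 2*Phi(z) = 0.227945.
Step 6: alpha = 0.05. fail to reject H0.

W+ = 46.5, W- = 19.5, W = min = 19.5, p = 0.227945, fail to reject H0.


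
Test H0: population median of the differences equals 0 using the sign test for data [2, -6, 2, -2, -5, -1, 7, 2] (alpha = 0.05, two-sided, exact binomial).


Step 1: Discard zero differences. Original n = 8; n_eff = number of nonzero differences = 8.
Nonzero differences (with sign): +2, -6, +2, -2, -5, -1, +7, +2
Step 2: Count signs: positive = 4, negative = 4.
Step 3: Under H0: P(positive) = 0.5, so the number of positives S ~ Bin(8, 0.5).
Step 4: Two-sided exact p-value = sum of Bin(8,0.5) probabilities at or below the observed probability = 1.000000.
Step 5: alpha = 0.05. fail to reject H0.

n_eff = 8, pos = 4, neg = 4, p = 1.000000, fail to reject H0.


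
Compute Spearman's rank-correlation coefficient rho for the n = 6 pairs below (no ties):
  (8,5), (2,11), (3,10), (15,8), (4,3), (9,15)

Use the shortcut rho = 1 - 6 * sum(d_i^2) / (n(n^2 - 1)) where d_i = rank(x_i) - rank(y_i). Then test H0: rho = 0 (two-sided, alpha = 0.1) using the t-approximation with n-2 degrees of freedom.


Step 1: Rank x and y separately (midranks; no ties here).
rank(x): 8->4, 2->1, 3->2, 15->6, 4->3, 9->5
rank(y): 5->2, 11->5, 10->4, 8->3, 3->1, 15->6
Step 2: d_i = R_x(i) - R_y(i); compute d_i^2.
  (4-2)^2=4, (1-5)^2=16, (2-4)^2=4, (6-3)^2=9, (3-1)^2=4, (5-6)^2=1
sum(d^2) = 38.
Step 3: rho = 1 - 6*38 / (6*(6^2 - 1)) = 1 - 228/210 = -0.085714.
Step 4: Under H0, t = rho * sqrt((n-2)/(1-rho^2)) = -0.1721 ~ t(4).
Step 5: Two-sided p-value from the t-distribution with 4 df = 0.871743.
Step 6: alpha = 0.1. fail to reject H0.

rho = -0.0857, p = 0.871743, fail to reject H0 at alpha = 0.1.


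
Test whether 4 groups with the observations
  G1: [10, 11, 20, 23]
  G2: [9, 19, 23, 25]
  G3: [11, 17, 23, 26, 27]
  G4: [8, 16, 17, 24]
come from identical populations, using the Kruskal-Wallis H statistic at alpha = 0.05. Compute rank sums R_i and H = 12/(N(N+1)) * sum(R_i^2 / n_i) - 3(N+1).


Step 1: Combine all N = 17 observations and assign midranks.
sorted (value, group, rank): (8,G4,1), (9,G2,2), (10,G1,3), (11,G1,4.5), (11,G3,4.5), (16,G4,6), (17,G3,7.5), (17,G4,7.5), (19,G2,9), (20,G1,10), (23,G1,12), (23,G2,12), (23,G3,12), (24,G4,14), (25,G2,15), (26,G3,16), (27,G3,17)
Step 2: Sum ranks within each group.
R_1 = 29.5 (n_1 = 4)
R_2 = 38 (n_2 = 4)
R_3 = 57 (n_3 = 5)
R_4 = 28.5 (n_4 = 4)
Step 3: H = 12/(N(N+1)) * sum(R_i^2/n_i) - 3(N+1)
     = 12/(17*18) * (29.5^2/4 + 38^2/4 + 57^2/5 + 28.5^2/4) - 3*18
     = 0.039216 * 1431.42 - 54
     = 2.134314.
Step 4: Ties present; correction factor C = 1 - 36/(17^3 - 17) = 0.992647. Corrected H = 2.134314 / 0.992647 = 2.150123.
Step 5: Under H0, H ~ chi^2(3); p-value = 0.541839.
Step 6: alpha = 0.05. fail to reject H0.

H = 2.1501, df = 3, p = 0.541839, fail to reject H0.


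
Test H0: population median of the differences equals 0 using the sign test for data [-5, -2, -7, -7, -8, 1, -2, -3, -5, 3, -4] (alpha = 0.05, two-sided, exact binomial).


Step 1: Discard zero differences. Original n = 11; n_eff = number of nonzero differences = 11.
Nonzero differences (with sign): -5, -2, -7, -7, -8, +1, -2, -3, -5, +3, -4
Step 2: Count signs: positive = 2, negative = 9.
Step 3: Under H0: P(positive) = 0.5, so the number of positives S ~ Bin(11, 0.5).
Step 4: Two-sided exact p-value = sum of Bin(11,0.5) probabilities at or below the observed probability = 0.065430.
Step 5: alpha = 0.05. fail to reject H0.

n_eff = 11, pos = 2, neg = 9, p = 0.065430, fail to reject H0.


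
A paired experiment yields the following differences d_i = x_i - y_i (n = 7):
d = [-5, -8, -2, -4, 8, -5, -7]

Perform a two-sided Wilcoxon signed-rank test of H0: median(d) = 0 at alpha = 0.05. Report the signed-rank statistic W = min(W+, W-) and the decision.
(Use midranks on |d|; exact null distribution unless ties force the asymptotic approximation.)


Step 1: Drop any zero differences (none here) and take |d_i|.
|d| = [5, 8, 2, 4, 8, 5, 7]
Step 2: Midrank |d_i| (ties get averaged ranks).
ranks: |5|->3.5, |8|->6.5, |2|->1, |4|->2, |8|->6.5, |5|->3.5, |7|->5
Step 3: Attach original signs; sum ranks with positive sign and with negative sign.
W+ = 6.5 = 6.5
W- = 3.5 + 6.5 + 1 + 2 + 3.5 + 5 = 21.5
(Check: W+ + W- = 28 should equal n(n+1)/2 = 28.)
Step 4: Test statistic W = min(W+, W-) = 6.5.
Step 5: Ties in |d|, so use the tie-corrected normal approximation.
        E[W] = n(n+1)/4 = 7*8/4 = 14.
        Tie groups: |d|=5 (t=2), |d|=8 (t=2); sum(t^3 - t) = 12.
        Var[W] = n(n+1)(2n+1)/24 - sum(t^3-t)/48 = 840/24 - 12/48 = 34.75.
        z = (W - E[W]) / sqrt(Var[W]) = (6.5 - 14) / 5.8949 = -1.2723.
        Two-sided p = 2*Phi(z) = 0.203272.
Step 6: alpha = 0.05. fail to reject H0.

W+ = 6.5, W- = 21.5, W = min = 6.5, p = 0.203272, fail to reject H0.


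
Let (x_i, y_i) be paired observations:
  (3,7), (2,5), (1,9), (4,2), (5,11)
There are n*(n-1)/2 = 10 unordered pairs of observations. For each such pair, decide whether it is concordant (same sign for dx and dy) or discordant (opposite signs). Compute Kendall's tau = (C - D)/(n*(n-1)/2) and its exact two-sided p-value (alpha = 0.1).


Step 1: Enumerate the 10 unordered pairs (i,j) with i<j and classify each by sign(x_j-x_i) * sign(y_j-y_i).
  (1,2):dx=-1,dy=-2->C; (1,3):dx=-2,dy=+2->D; (1,4):dx=+1,dy=-5->D; (1,5):dx=+2,dy=+4->C
  (2,3):dx=-1,dy=+4->D; (2,4):dx=+2,dy=-3->D; (2,5):dx=+3,dy=+6->C; (3,4):dx=+3,dy=-7->D
  (3,5):dx=+4,dy=+2->C; (4,5):dx=+1,dy=+9->C
Step 2: C = 5, D = 5, total pairs = 10.
Step 3: tau = (C - D)/(n(n-1)/2) = (5 - 5)/10 = 0.000000.
Step 4: Exact two-sided p-value (enumerate n! = 120 permutations of y under H0): p = 1.000000.
Step 5: alpha = 0.1. fail to reject H0.

tau_b = 0.0000 (C=5, D=5), p = 1.000000, fail to reject H0.


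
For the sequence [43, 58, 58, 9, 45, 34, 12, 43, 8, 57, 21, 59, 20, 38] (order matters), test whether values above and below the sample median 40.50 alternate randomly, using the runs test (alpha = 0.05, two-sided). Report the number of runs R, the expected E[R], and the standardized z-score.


Step 1: Compute median = 40.50; label A = above, B = below.
Labels in order: AAABABBABABABB  (n_A = 7, n_B = 7)
Step 2: Count runs R = 10.
Step 3: Under H0 (random ordering), E[R] = 2*n_A*n_B/(n_A+n_B) + 1 = 2*7*7/14 + 1 = 8.0000.
        Var[R] = 2*n_A*n_B*(2*n_A*n_B - n_A - n_B) / ((n_A+n_B)^2 * (n_A+n_B-1)) = 8232/2548 = 3.2308.
        SD[R] = 1.7974.
Step 4: Continuity-corrected z = (R - 0.5 - E[R]) / SD[R] = (10 - 0.5 - 8.0000) / 1.7974 = 0.8345.
Step 5: Two-sided p-value via normal approximation = 2*(1 - Phi(|z|)) = 0.403986.
Step 6: alpha = 0.05. fail to reject H0.

R = 10, z = 0.8345, p = 0.403986, fail to reject H0.


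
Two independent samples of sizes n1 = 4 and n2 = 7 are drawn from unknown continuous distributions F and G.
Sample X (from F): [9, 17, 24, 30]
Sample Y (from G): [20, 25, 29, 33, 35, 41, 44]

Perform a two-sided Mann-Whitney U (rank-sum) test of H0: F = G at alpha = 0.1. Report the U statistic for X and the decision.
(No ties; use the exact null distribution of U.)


Step 1: Combine and sort all 11 observations; assign midranks.
sorted (value, group): (9,X), (17,X), (20,Y), (24,X), (25,Y), (29,Y), (30,X), (33,Y), (35,Y), (41,Y), (44,Y)
ranks: 9->1, 17->2, 20->3, 24->4, 25->5, 29->6, 30->7, 33->8, 35->9, 41->10, 44->11
Step 2: Rank sum for X: R1 = 1 + 2 + 4 + 7 = 14.
Step 3: U_X = R1 - n1(n1+1)/2 = 14 - 4*5/2 = 14 - 10 = 4.
       U_Y = n1*n2 - U_X = 28 - 4 = 24.
Step 4: No ties, so the exact null distribution of U (based on enumerating the C(11,4) = 330 equally likely rank assignments) gives the two-sided p-value.
Step 5: p-value = 0.072727; compare to alpha = 0.1. reject H0.

U_X = 4, p = 0.072727, reject H0 at alpha = 0.1.


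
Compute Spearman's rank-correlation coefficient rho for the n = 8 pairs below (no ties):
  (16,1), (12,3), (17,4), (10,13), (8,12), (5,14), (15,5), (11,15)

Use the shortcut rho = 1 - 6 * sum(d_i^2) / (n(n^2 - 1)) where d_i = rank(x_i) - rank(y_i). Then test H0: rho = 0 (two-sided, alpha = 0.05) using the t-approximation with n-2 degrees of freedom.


Step 1: Rank x and y separately (midranks; no ties here).
rank(x): 16->7, 12->5, 17->8, 10->3, 8->2, 5->1, 15->6, 11->4
rank(y): 1->1, 3->2, 4->3, 13->6, 12->5, 14->7, 5->4, 15->8
Step 2: d_i = R_x(i) - R_y(i); compute d_i^2.
  (7-1)^2=36, (5-2)^2=9, (8-3)^2=25, (3-6)^2=9, (2-5)^2=9, (1-7)^2=36, (6-4)^2=4, (4-8)^2=16
sum(d^2) = 144.
Step 3: rho = 1 - 6*144 / (8*(8^2 - 1)) = 1 - 864/504 = -0.714286.
Step 4: Under H0, t = rho * sqrt((n-2)/(1-rho^2)) = -2.5000 ~ t(6).
Step 5: Two-sided p-value from the t-distribution with 6 df = 0.046528.
Step 6: alpha = 0.05. reject H0.

rho = -0.7143, p = 0.046528, reject H0 at alpha = 0.05.


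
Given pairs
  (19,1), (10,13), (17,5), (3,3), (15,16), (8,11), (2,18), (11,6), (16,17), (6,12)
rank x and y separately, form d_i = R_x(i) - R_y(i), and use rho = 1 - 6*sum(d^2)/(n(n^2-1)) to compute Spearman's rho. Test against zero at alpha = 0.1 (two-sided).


Step 1: Rank x and y separately (midranks; no ties here).
rank(x): 19->10, 10->5, 17->9, 3->2, 15->7, 8->4, 2->1, 11->6, 16->8, 6->3
rank(y): 1->1, 13->7, 5->3, 3->2, 16->8, 11->5, 18->10, 6->4, 17->9, 12->6
Step 2: d_i = R_x(i) - R_y(i); compute d_i^2.
  (10-1)^2=81, (5-7)^2=4, (9-3)^2=36, (2-2)^2=0, (7-8)^2=1, (4-5)^2=1, (1-10)^2=81, (6-4)^2=4, (8-9)^2=1, (3-6)^2=9
sum(d^2) = 218.
Step 3: rho = 1 - 6*218 / (10*(10^2 - 1)) = 1 - 1308/990 = -0.321212.
Step 4: Under H0, t = rho * sqrt((n-2)/(1-rho^2)) = -0.9594 ~ t(8).
Step 5: Two-sided p-value from the t-distribution with 8 df = 0.365468.
Step 6: alpha = 0.1. fail to reject H0.

rho = -0.3212, p = 0.365468, fail to reject H0 at alpha = 0.1.


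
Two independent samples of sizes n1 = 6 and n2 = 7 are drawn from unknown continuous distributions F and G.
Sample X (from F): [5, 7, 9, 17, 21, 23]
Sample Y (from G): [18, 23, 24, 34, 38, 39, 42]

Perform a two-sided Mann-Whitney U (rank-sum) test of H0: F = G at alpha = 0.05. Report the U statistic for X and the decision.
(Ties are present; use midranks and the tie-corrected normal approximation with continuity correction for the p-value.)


Step 1: Combine and sort all 13 observations; assign midranks.
sorted (value, group): (5,X), (7,X), (9,X), (17,X), (18,Y), (21,X), (23,X), (23,Y), (24,Y), (34,Y), (38,Y), (39,Y), (42,Y)
ranks: 5->1, 7->2, 9->3, 17->4, 18->5, 21->6, 23->7.5, 23->7.5, 24->9, 34->10, 38->11, 39->12, 42->13
Step 2: Rank sum for X: R1 = 1 + 2 + 3 + 4 + 6 + 7.5 = 23.5.
Step 3: U_X = R1 - n1(n1+1)/2 = 23.5 - 6*7/2 = 23.5 - 21 = 2.5.
       U_Y = n1*n2 - U_X = 42 - 2.5 = 39.5.
Step 4: Ties are present, so use the tie-corrected normal approximation (with continuity correction) for the p-value.
Step 5: p-value = 0.010025; compare to alpha = 0.05. reject H0.

U_X = 2.5, p = 0.010025, reject H0 at alpha = 0.05.


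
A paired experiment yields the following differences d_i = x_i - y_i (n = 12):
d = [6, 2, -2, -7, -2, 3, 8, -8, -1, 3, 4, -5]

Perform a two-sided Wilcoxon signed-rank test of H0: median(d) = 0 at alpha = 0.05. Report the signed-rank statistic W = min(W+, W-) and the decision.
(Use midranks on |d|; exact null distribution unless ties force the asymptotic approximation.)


Step 1: Drop any zero differences (none here) and take |d_i|.
|d| = [6, 2, 2, 7, 2, 3, 8, 8, 1, 3, 4, 5]
Step 2: Midrank |d_i| (ties get averaged ranks).
ranks: |6|->9, |2|->3, |2|->3, |7|->10, |2|->3, |3|->5.5, |8|->11.5, |8|->11.5, |1|->1, |3|->5.5, |4|->7, |5|->8
Step 3: Attach original signs; sum ranks with positive sign and with negative sign.
W+ = 9 + 3 + 5.5 + 11.5 + 5.5 + 7 = 41.5
W- = 3 + 10 + 3 + 11.5 + 1 + 8 = 36.5
(Check: W+ + W- = 78 should equal n(n+1)/2 = 78.)
Step 4: Test statistic W = min(W+, W-) = 36.5.
Step 5: Ties in |d|, so use the tie-corrected normal approximation.
        E[W] = n(n+1)/4 = 12*13/4 = 39.
        Tie groups: |d|=2 (t=3), |d|=3 (t=2), |d|=8 (t=2); sum(t^3 - t) = 36.
        Var[W] = n(n+1)(2n+1)/24 - sum(t^3-t)/48 = 3900/24 - 36/48 = 161.75.
        z = (W - E[W]) / sqrt(Var[W]) = (36.5 - 39) / 12.7181 = -0.1966.
        Two-sided p = 2*Phi(z) = 0.844164.
Step 6: alpha = 0.05. fail to reject H0.

W+ = 41.5, W- = 36.5, W = min = 36.5, p = 0.844164, fail to reject H0.


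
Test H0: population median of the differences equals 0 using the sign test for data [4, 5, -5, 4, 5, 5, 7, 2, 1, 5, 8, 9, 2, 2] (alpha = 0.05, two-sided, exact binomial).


Step 1: Discard zero differences. Original n = 14; n_eff = number of nonzero differences = 14.
Nonzero differences (with sign): +4, +5, -5, +4, +5, +5, +7, +2, +1, +5, +8, +9, +2, +2
Step 2: Count signs: positive = 13, negative = 1.
Step 3: Under H0: P(positive) = 0.5, so the number of positives S ~ Bin(14, 0.5).
Step 4: Two-sided exact p-value = sum of Bin(14,0.5) probabilities at or below the observed probability = 0.001831.
Step 5: alpha = 0.05. reject H0.

n_eff = 14, pos = 13, neg = 1, p = 0.001831, reject H0.


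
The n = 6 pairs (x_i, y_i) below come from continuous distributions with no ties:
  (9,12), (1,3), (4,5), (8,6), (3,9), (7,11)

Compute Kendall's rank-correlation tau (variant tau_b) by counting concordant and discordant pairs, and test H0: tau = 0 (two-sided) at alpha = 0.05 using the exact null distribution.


Step 1: Enumerate the 15 unordered pairs (i,j) with i<j and classify each by sign(x_j-x_i) * sign(y_j-y_i).
  (1,2):dx=-8,dy=-9->C; (1,3):dx=-5,dy=-7->C; (1,4):dx=-1,dy=-6->C; (1,5):dx=-6,dy=-3->C
  (1,6):dx=-2,dy=-1->C; (2,3):dx=+3,dy=+2->C; (2,4):dx=+7,dy=+3->C; (2,5):dx=+2,dy=+6->C
  (2,6):dx=+6,dy=+8->C; (3,4):dx=+4,dy=+1->C; (3,5):dx=-1,dy=+4->D; (3,6):dx=+3,dy=+6->C
  (4,5):dx=-5,dy=+3->D; (4,6):dx=-1,dy=+5->D; (5,6):dx=+4,dy=+2->C
Step 2: C = 12, D = 3, total pairs = 15.
Step 3: tau = (C - D)/(n(n-1)/2) = (12 - 3)/15 = 0.600000.
Step 4: Exact two-sided p-value (enumerate n! = 720 permutations of y under H0): p = 0.136111.
Step 5: alpha = 0.05. fail to reject H0.

tau_b = 0.6000 (C=12, D=3), p = 0.136111, fail to reject H0.


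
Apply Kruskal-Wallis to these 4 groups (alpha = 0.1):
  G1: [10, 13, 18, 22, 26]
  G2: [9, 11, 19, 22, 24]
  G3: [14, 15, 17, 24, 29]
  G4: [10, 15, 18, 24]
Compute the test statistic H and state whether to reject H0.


Step 1: Combine all N = 19 observations and assign midranks.
sorted (value, group, rank): (9,G2,1), (10,G1,2.5), (10,G4,2.5), (11,G2,4), (13,G1,5), (14,G3,6), (15,G3,7.5), (15,G4,7.5), (17,G3,9), (18,G1,10.5), (18,G4,10.5), (19,G2,12), (22,G1,13.5), (22,G2,13.5), (24,G2,16), (24,G3,16), (24,G4,16), (26,G1,18), (29,G3,19)
Step 2: Sum ranks within each group.
R_1 = 49.5 (n_1 = 5)
R_2 = 46.5 (n_2 = 5)
R_3 = 57.5 (n_3 = 5)
R_4 = 36.5 (n_4 = 4)
Step 3: H = 12/(N(N+1)) * sum(R_i^2/n_i) - 3(N+1)
     = 12/(19*20) * (49.5^2/5 + 46.5^2/5 + 57.5^2/5 + 36.5^2/4) - 3*20
     = 0.031579 * 1916.81 - 60
     = 0.530921.
Step 4: Ties present; correction factor C = 1 - 48/(19^3 - 19) = 0.992982. Corrected H = 0.530921 / 0.992982 = 0.534673.
Step 5: Under H0, H ~ chi^2(3); p-value = 0.911210.
Step 6: alpha = 0.1. fail to reject H0.

H = 0.5347, df = 3, p = 0.911210, fail to reject H0.


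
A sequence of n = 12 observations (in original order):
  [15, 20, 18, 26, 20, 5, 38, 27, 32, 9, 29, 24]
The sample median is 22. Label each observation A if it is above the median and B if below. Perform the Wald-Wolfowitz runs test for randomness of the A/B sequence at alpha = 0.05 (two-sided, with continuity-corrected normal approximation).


Step 1: Compute median = 22; label A = above, B = below.
Labels in order: BBBABBAAABAA  (n_A = 6, n_B = 6)
Step 2: Count runs R = 6.
Step 3: Under H0 (random ordering), E[R] = 2*n_A*n_B/(n_A+n_B) + 1 = 2*6*6/12 + 1 = 7.0000.
        Var[R] = 2*n_A*n_B*(2*n_A*n_B - n_A - n_B) / ((n_A+n_B)^2 * (n_A+n_B-1)) = 4320/1584 = 2.7273.
        SD[R] = 1.6514.
Step 4: Continuity-corrected z = (R + 0.5 - E[R]) / SD[R] = (6 + 0.5 - 7.0000) / 1.6514 = -0.3028.
Step 5: Two-sided p-value via normal approximation = 2*(1 - Phi(|z|)) = 0.762069.
Step 6: alpha = 0.05. fail to reject H0.

R = 6, z = -0.3028, p = 0.762069, fail to reject H0.


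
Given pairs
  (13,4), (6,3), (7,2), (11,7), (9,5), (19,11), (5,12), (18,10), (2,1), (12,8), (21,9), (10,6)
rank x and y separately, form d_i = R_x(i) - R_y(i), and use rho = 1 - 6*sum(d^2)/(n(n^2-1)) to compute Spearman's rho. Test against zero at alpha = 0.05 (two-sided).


Step 1: Rank x and y separately (midranks; no ties here).
rank(x): 13->9, 6->3, 7->4, 11->7, 9->5, 19->11, 5->2, 18->10, 2->1, 12->8, 21->12, 10->6
rank(y): 4->4, 3->3, 2->2, 7->7, 5->5, 11->11, 12->12, 10->10, 1->1, 8->8, 9->9, 6->6
Step 2: d_i = R_x(i) - R_y(i); compute d_i^2.
  (9-4)^2=25, (3-3)^2=0, (4-2)^2=4, (7-7)^2=0, (5-5)^2=0, (11-11)^2=0, (2-12)^2=100, (10-10)^2=0, (1-1)^2=0, (8-8)^2=0, (12-9)^2=9, (6-6)^2=0
sum(d^2) = 138.
Step 3: rho = 1 - 6*138 / (12*(12^2 - 1)) = 1 - 828/1716 = 0.517483.
Step 4: Under H0, t = rho * sqrt((n-2)/(1-rho^2)) = 1.9124 ~ t(10).
Step 5: Two-sided p-value from the t-distribution with 10 df = 0.084869.
Step 6: alpha = 0.05. fail to reject H0.

rho = 0.5175, p = 0.084869, fail to reject H0 at alpha = 0.05.


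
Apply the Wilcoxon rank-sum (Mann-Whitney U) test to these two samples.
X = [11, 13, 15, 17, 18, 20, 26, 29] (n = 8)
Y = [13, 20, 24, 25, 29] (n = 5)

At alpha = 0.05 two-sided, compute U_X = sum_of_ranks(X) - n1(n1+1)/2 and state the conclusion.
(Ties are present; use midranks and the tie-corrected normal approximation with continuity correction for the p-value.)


Step 1: Combine and sort all 13 observations; assign midranks.
sorted (value, group): (11,X), (13,X), (13,Y), (15,X), (17,X), (18,X), (20,X), (20,Y), (24,Y), (25,Y), (26,X), (29,X), (29,Y)
ranks: 11->1, 13->2.5, 13->2.5, 15->4, 17->5, 18->6, 20->7.5, 20->7.5, 24->9, 25->10, 26->11, 29->12.5, 29->12.5
Step 2: Rank sum for X: R1 = 1 + 2.5 + 4 + 5 + 6 + 7.5 + 11 + 12.5 = 49.5.
Step 3: U_X = R1 - n1(n1+1)/2 = 49.5 - 8*9/2 = 49.5 - 36 = 13.5.
       U_Y = n1*n2 - U_X = 40 - 13.5 = 26.5.
Step 4: Ties are present, so use the tie-corrected normal approximation (with continuity correction) for the p-value.
Step 5: p-value = 0.377803; compare to alpha = 0.05. fail to reject H0.

U_X = 13.5, p = 0.377803, fail to reject H0 at alpha = 0.05.


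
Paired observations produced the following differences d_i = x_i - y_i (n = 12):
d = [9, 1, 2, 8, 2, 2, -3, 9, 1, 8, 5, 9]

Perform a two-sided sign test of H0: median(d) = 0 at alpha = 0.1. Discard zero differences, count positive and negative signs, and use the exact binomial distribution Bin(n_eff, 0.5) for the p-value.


Step 1: Discard zero differences. Original n = 12; n_eff = number of nonzero differences = 12.
Nonzero differences (with sign): +9, +1, +2, +8, +2, +2, -3, +9, +1, +8, +5, +9
Step 2: Count signs: positive = 11, negative = 1.
Step 3: Under H0: P(positive) = 0.5, so the number of positives S ~ Bin(12, 0.5).
Step 4: Two-sided exact p-value = sum of Bin(12,0.5) probabilities at or below the observed probability = 0.006348.
Step 5: alpha = 0.1. reject H0.

n_eff = 12, pos = 11, neg = 1, p = 0.006348, reject H0.


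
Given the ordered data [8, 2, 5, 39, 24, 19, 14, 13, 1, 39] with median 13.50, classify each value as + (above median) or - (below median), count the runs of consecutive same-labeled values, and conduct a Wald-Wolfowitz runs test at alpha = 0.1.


Step 1: Compute median = 13.50; label A = above, B = below.
Labels in order: BBBAAAABBA  (n_A = 5, n_B = 5)
Step 2: Count runs R = 4.
Step 3: Under H0 (random ordering), E[R] = 2*n_A*n_B/(n_A+n_B) + 1 = 2*5*5/10 + 1 = 6.0000.
        Var[R] = 2*n_A*n_B*(2*n_A*n_B - n_A - n_B) / ((n_A+n_B)^2 * (n_A+n_B-1)) = 2000/900 = 2.2222.
        SD[R] = 1.4907.
Step 4: Continuity-corrected z = (R + 0.5 - E[R]) / SD[R] = (4 + 0.5 - 6.0000) / 1.4907 = -1.0062.
Step 5: Two-sided p-value via normal approximation = 2*(1 - Phi(|z|)) = 0.314305.
Step 6: alpha = 0.1. fail to reject H0.

R = 4, z = -1.0062, p = 0.314305, fail to reject H0.


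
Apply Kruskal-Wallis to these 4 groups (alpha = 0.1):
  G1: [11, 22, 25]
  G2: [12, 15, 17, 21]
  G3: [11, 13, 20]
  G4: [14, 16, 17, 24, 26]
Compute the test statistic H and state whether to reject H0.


Step 1: Combine all N = 15 observations and assign midranks.
sorted (value, group, rank): (11,G1,1.5), (11,G3,1.5), (12,G2,3), (13,G3,4), (14,G4,5), (15,G2,6), (16,G4,7), (17,G2,8.5), (17,G4,8.5), (20,G3,10), (21,G2,11), (22,G1,12), (24,G4,13), (25,G1,14), (26,G4,15)
Step 2: Sum ranks within each group.
R_1 = 27.5 (n_1 = 3)
R_2 = 28.5 (n_2 = 4)
R_3 = 15.5 (n_3 = 3)
R_4 = 48.5 (n_4 = 5)
Step 3: H = 12/(N(N+1)) * sum(R_i^2/n_i) - 3(N+1)
     = 12/(15*16) * (27.5^2/3 + 28.5^2/4 + 15.5^2/3 + 48.5^2/5) - 3*16
     = 0.050000 * 1005.68 - 48
     = 2.283958.
Step 4: Ties present; correction factor C = 1 - 12/(15^3 - 15) = 0.996429. Corrected H = 2.283958 / 0.996429 = 2.292145.
Step 5: Under H0, H ~ chi^2(3); p-value = 0.514027.
Step 6: alpha = 0.1. fail to reject H0.

H = 2.2921, df = 3, p = 0.514027, fail to reject H0.


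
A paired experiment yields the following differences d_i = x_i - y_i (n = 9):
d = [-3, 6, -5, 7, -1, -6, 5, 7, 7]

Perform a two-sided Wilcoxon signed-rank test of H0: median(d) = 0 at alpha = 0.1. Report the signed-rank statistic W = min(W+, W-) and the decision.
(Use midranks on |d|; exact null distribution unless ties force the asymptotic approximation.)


Step 1: Drop any zero differences (none here) and take |d_i|.
|d| = [3, 6, 5, 7, 1, 6, 5, 7, 7]
Step 2: Midrank |d_i| (ties get averaged ranks).
ranks: |3|->2, |6|->5.5, |5|->3.5, |7|->8, |1|->1, |6|->5.5, |5|->3.5, |7|->8, |7|->8
Step 3: Attach original signs; sum ranks with positive sign and with negative sign.
W+ = 5.5 + 8 + 3.5 + 8 + 8 = 33
W- = 2 + 3.5 + 1 + 5.5 = 12
(Check: W+ + W- = 45 should equal n(n+1)/2 = 45.)
Step 4: Test statistic W = min(W+, W-) = 12.
Step 5: Ties in |d|, so use the tie-corrected normal approximation.
        E[W] = n(n+1)/4 = 9*10/4 = 22.5.
        Tie groups: |d|=5 (t=2), |d|=6 (t=2), |d|=7 (t=3); sum(t^3 - t) = 36.
        Var[W] = n(n+1)(2n+1)/24 - sum(t^3-t)/48 = 1710/24 - 36/48 = 70.5.
        z = (W - E[W]) / sqrt(Var[W]) = (12 - 22.5) / 8.3964 = -1.2505.
        Two-sided p = 2*Phi(z) = 0.211105.
Step 6: alpha = 0.1. fail to reject H0.

W+ = 33, W- = 12, W = min = 12, p = 0.211105, fail to reject H0.


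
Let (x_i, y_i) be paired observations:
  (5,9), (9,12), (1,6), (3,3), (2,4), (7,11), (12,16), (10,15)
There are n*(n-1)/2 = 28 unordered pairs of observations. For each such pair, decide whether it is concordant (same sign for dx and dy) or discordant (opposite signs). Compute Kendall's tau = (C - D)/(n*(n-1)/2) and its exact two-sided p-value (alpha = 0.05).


Step 1: Enumerate the 28 unordered pairs (i,j) with i<j and classify each by sign(x_j-x_i) * sign(y_j-y_i).
  (1,2):dx=+4,dy=+3->C; (1,3):dx=-4,dy=-3->C; (1,4):dx=-2,dy=-6->C; (1,5):dx=-3,dy=-5->C
  (1,6):dx=+2,dy=+2->C; (1,7):dx=+7,dy=+7->C; (1,8):dx=+5,dy=+6->C; (2,3):dx=-8,dy=-6->C
  (2,4):dx=-6,dy=-9->C; (2,5):dx=-7,dy=-8->C; (2,6):dx=-2,dy=-1->C; (2,7):dx=+3,dy=+4->C
  (2,8):dx=+1,dy=+3->C; (3,4):dx=+2,dy=-3->D; (3,5):dx=+1,dy=-2->D; (3,6):dx=+6,dy=+5->C
  (3,7):dx=+11,dy=+10->C; (3,8):dx=+9,dy=+9->C; (4,5):dx=-1,dy=+1->D; (4,6):dx=+4,dy=+8->C
  (4,7):dx=+9,dy=+13->C; (4,8):dx=+7,dy=+12->C; (5,6):dx=+5,dy=+7->C; (5,7):dx=+10,dy=+12->C
  (5,8):dx=+8,dy=+11->C; (6,7):dx=+5,dy=+5->C; (6,8):dx=+3,dy=+4->C; (7,8):dx=-2,dy=-1->C
Step 2: C = 25, D = 3, total pairs = 28.
Step 3: tau = (C - D)/(n(n-1)/2) = (25 - 3)/28 = 0.785714.
Step 4: Exact two-sided p-value (enumerate n! = 40320 permutations of y under H0): p = 0.005506.
Step 5: alpha = 0.05. reject H0.

tau_b = 0.7857 (C=25, D=3), p = 0.005506, reject H0.


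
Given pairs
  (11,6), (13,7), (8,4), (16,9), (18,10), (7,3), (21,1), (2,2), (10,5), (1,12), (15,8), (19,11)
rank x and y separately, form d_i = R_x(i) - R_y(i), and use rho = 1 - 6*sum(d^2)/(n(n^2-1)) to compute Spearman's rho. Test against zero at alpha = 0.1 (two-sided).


Step 1: Rank x and y separately (midranks; no ties here).
rank(x): 11->6, 13->7, 8->4, 16->9, 18->10, 7->3, 21->12, 2->2, 10->5, 1->1, 15->8, 19->11
rank(y): 6->6, 7->7, 4->4, 9->9, 10->10, 3->3, 1->1, 2->2, 5->5, 12->12, 8->8, 11->11
Step 2: d_i = R_x(i) - R_y(i); compute d_i^2.
  (6-6)^2=0, (7-7)^2=0, (4-4)^2=0, (9-9)^2=0, (10-10)^2=0, (3-3)^2=0, (12-1)^2=121, (2-2)^2=0, (5-5)^2=0, (1-12)^2=121, (8-8)^2=0, (11-11)^2=0
sum(d^2) = 242.
Step 3: rho = 1 - 6*242 / (12*(12^2 - 1)) = 1 - 1452/1716 = 0.153846.
Step 4: Under H0, t = rho * sqrt((n-2)/(1-rho^2)) = 0.4924 ~ t(10).
Step 5: Two-sided p-value from the t-distribution with 10 df = 0.633091.
Step 6: alpha = 0.1. fail to reject H0.

rho = 0.1538, p = 0.633091, fail to reject H0 at alpha = 0.1.


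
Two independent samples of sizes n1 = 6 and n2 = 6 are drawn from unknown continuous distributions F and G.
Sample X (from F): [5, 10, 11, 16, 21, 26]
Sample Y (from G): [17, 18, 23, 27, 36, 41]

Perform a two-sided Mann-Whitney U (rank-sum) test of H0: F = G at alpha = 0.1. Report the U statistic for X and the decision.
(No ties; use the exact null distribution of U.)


Step 1: Combine and sort all 12 observations; assign midranks.
sorted (value, group): (5,X), (10,X), (11,X), (16,X), (17,Y), (18,Y), (21,X), (23,Y), (26,X), (27,Y), (36,Y), (41,Y)
ranks: 5->1, 10->2, 11->3, 16->4, 17->5, 18->6, 21->7, 23->8, 26->9, 27->10, 36->11, 41->12
Step 2: Rank sum for X: R1 = 1 + 2 + 3 + 4 + 7 + 9 = 26.
Step 3: U_X = R1 - n1(n1+1)/2 = 26 - 6*7/2 = 26 - 21 = 5.
       U_Y = n1*n2 - U_X = 36 - 5 = 31.
Step 4: No ties, so the exact null distribution of U (based on enumerating the C(12,6) = 924 equally likely rank assignments) gives the two-sided p-value.
Step 5: p-value = 0.041126; compare to alpha = 0.1. reject H0.

U_X = 5, p = 0.041126, reject H0 at alpha = 0.1.


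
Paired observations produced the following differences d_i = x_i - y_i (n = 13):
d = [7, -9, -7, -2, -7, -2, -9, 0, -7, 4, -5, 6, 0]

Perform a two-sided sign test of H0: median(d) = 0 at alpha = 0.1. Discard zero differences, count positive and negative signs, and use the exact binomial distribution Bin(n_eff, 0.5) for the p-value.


Step 1: Discard zero differences. Original n = 13; n_eff = number of nonzero differences = 11.
Nonzero differences (with sign): +7, -9, -7, -2, -7, -2, -9, -7, +4, -5, +6
Step 2: Count signs: positive = 3, negative = 8.
Step 3: Under H0: P(positive) = 0.5, so the number of positives S ~ Bin(11, 0.5).
Step 4: Two-sided exact p-value = sum of Bin(11,0.5) probabilities at or below the observed probability = 0.226562.
Step 5: alpha = 0.1. fail to reject H0.

n_eff = 11, pos = 3, neg = 8, p = 0.226562, fail to reject H0.


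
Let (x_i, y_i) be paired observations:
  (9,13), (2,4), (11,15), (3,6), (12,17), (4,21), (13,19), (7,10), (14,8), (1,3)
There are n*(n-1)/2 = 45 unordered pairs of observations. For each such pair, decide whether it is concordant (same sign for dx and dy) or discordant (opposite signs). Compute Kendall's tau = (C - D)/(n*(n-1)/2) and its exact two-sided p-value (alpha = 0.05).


Step 1: Enumerate the 45 unordered pairs (i,j) with i<j and classify each by sign(x_j-x_i) * sign(y_j-y_i).
  (1,2):dx=-7,dy=-9->C; (1,3):dx=+2,dy=+2->C; (1,4):dx=-6,dy=-7->C; (1,5):dx=+3,dy=+4->C
  (1,6):dx=-5,dy=+8->D; (1,7):dx=+4,dy=+6->C; (1,8):dx=-2,dy=-3->C; (1,9):dx=+5,dy=-5->D
  (1,10):dx=-8,dy=-10->C; (2,3):dx=+9,dy=+11->C; (2,4):dx=+1,dy=+2->C; (2,5):dx=+10,dy=+13->C
  (2,6):dx=+2,dy=+17->C; (2,7):dx=+11,dy=+15->C; (2,8):dx=+5,dy=+6->C; (2,9):dx=+12,dy=+4->C
  (2,10):dx=-1,dy=-1->C; (3,4):dx=-8,dy=-9->C; (3,5):dx=+1,dy=+2->C; (3,6):dx=-7,dy=+6->D
  (3,7):dx=+2,dy=+4->C; (3,8):dx=-4,dy=-5->C; (3,9):dx=+3,dy=-7->D; (3,10):dx=-10,dy=-12->C
  (4,5):dx=+9,dy=+11->C; (4,6):dx=+1,dy=+15->C; (4,7):dx=+10,dy=+13->C; (4,8):dx=+4,dy=+4->C
  (4,9):dx=+11,dy=+2->C; (4,10):dx=-2,dy=-3->C; (5,6):dx=-8,dy=+4->D; (5,7):dx=+1,dy=+2->C
  (5,8):dx=-5,dy=-7->C; (5,9):dx=+2,dy=-9->D; (5,10):dx=-11,dy=-14->C; (6,7):dx=+9,dy=-2->D
  (6,8):dx=+3,dy=-11->D; (6,9):dx=+10,dy=-13->D; (6,10):dx=-3,dy=-18->C; (7,8):dx=-6,dy=-9->C
  (7,9):dx=+1,dy=-11->D; (7,10):dx=-12,dy=-16->C; (8,9):dx=+7,dy=-2->D; (8,10):dx=-6,dy=-7->C
  (9,10):dx=-13,dy=-5->C
Step 2: C = 34, D = 11, total pairs = 45.
Step 3: tau = (C - D)/(n(n-1)/2) = (34 - 11)/45 = 0.511111.
Step 4: Exact two-sided p-value (enumerate n! = 3628800 permutations of y under H0): p = 0.046623.
Step 5: alpha = 0.05. reject H0.

tau_b = 0.5111 (C=34, D=11), p = 0.046623, reject H0.


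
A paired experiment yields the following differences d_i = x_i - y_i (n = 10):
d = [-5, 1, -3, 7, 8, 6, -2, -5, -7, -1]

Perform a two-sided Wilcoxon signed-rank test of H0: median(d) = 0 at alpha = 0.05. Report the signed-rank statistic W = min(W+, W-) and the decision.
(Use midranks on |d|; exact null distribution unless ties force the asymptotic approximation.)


Step 1: Drop any zero differences (none here) and take |d_i|.
|d| = [5, 1, 3, 7, 8, 6, 2, 5, 7, 1]
Step 2: Midrank |d_i| (ties get averaged ranks).
ranks: |5|->5.5, |1|->1.5, |3|->4, |7|->8.5, |8|->10, |6|->7, |2|->3, |5|->5.5, |7|->8.5, |1|->1.5
Step 3: Attach original signs; sum ranks with positive sign and with negative sign.
W+ = 1.5 + 8.5 + 10 + 7 = 27
W- = 5.5 + 4 + 3 + 5.5 + 8.5 + 1.5 = 28
(Check: W+ + W- = 55 should equal n(n+1)/2 = 55.)
Step 4: Test statistic W = min(W+, W-) = 27.
Step 5: Ties in |d|, so use the tie-corrected normal approximation.
        E[W] = n(n+1)/4 = 10*11/4 = 27.5.
        Tie groups: |d|=1 (t=2), |d|=5 (t=2), |d|=7 (t=2); sum(t^3 - t) = 18.
        Var[W] = n(n+1)(2n+1)/24 - sum(t^3-t)/48 = 2310/24 - 18/48 = 95.875.
        z = (W - E[W]) / sqrt(Var[W]) = (27 - 27.5) / 9.7916 = -0.0511.
        Two-sided p = 2*Phi(z) = 0.959274.
Step 6: alpha = 0.05. fail to reject H0.

W+ = 27, W- = 28, W = min = 27, p = 0.959274, fail to reject H0.


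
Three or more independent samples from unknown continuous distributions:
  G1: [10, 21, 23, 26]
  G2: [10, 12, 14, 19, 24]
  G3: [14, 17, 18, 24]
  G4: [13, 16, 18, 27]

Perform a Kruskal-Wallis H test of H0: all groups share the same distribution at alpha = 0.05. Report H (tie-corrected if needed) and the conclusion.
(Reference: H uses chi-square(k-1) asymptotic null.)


Step 1: Combine all N = 17 observations and assign midranks.
sorted (value, group, rank): (10,G1,1.5), (10,G2,1.5), (12,G2,3), (13,G4,4), (14,G2,5.5), (14,G3,5.5), (16,G4,7), (17,G3,8), (18,G3,9.5), (18,G4,9.5), (19,G2,11), (21,G1,12), (23,G1,13), (24,G2,14.5), (24,G3,14.5), (26,G1,16), (27,G4,17)
Step 2: Sum ranks within each group.
R_1 = 42.5 (n_1 = 4)
R_2 = 35.5 (n_2 = 5)
R_3 = 37.5 (n_3 = 4)
R_4 = 37.5 (n_4 = 4)
Step 3: H = 12/(N(N+1)) * sum(R_i^2/n_i) - 3(N+1)
     = 12/(17*18) * (42.5^2/4 + 35.5^2/5 + 37.5^2/4 + 37.5^2/4) - 3*18
     = 0.039216 * 1406.74 - 54
     = 1.166176.
Step 4: Ties present; correction factor C = 1 - 24/(17^3 - 17) = 0.995098. Corrected H = 1.166176 / 0.995098 = 1.171921.
Step 5: Under H0, H ~ chi^2(3); p-value = 0.759746.
Step 6: alpha = 0.05. fail to reject H0.

H = 1.1719, df = 3, p = 0.759746, fail to reject H0.


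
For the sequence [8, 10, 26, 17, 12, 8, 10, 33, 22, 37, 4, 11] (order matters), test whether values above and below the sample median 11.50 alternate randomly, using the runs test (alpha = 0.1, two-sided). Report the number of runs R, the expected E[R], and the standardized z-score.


Step 1: Compute median = 11.50; label A = above, B = below.
Labels in order: BBAAABBAAABB  (n_A = 6, n_B = 6)
Step 2: Count runs R = 5.
Step 3: Under H0 (random ordering), E[R] = 2*n_A*n_B/(n_A+n_B) + 1 = 2*6*6/12 + 1 = 7.0000.
        Var[R] = 2*n_A*n_B*(2*n_A*n_B - n_A - n_B) / ((n_A+n_B)^2 * (n_A+n_B-1)) = 4320/1584 = 2.7273.
        SD[R] = 1.6514.
Step 4: Continuity-corrected z = (R + 0.5 - E[R]) / SD[R] = (5 + 0.5 - 7.0000) / 1.6514 = -0.9083.
Step 5: Two-sided p-value via normal approximation = 2*(1 - Phi(|z|)) = 0.363722.
Step 6: alpha = 0.1. fail to reject H0.

R = 5, z = -0.9083, p = 0.363722, fail to reject H0.


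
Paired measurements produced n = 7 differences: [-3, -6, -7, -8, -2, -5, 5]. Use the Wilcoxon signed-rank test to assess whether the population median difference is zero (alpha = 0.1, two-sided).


Step 1: Drop any zero differences (none here) and take |d_i|.
|d| = [3, 6, 7, 8, 2, 5, 5]
Step 2: Midrank |d_i| (ties get averaged ranks).
ranks: |3|->2, |6|->5, |7|->6, |8|->7, |2|->1, |5|->3.5, |5|->3.5
Step 3: Attach original signs; sum ranks with positive sign and with negative sign.
W+ = 3.5 = 3.5
W- = 2 + 5 + 6 + 7 + 1 + 3.5 = 24.5
(Check: W+ + W- = 28 should equal n(n+1)/2 = 28.)
Step 4: Test statistic W = min(W+, W-) = 3.5.
Step 5: Ties in |d|, so use the tie-corrected normal approximation.
        E[W] = n(n+1)/4 = 7*8/4 = 14.
        Tie groups: |d|=5 (t=2); sum(t^3 - t) = 6.
        Var[W] = n(n+1)(2n+1)/24 - sum(t^3-t)/48 = 840/24 - 6/48 = 34.875.
        z = (W - E[W]) / sqrt(Var[W]) = (3.5 - 14) / 5.9055 = -1.7780.
        Two-sided p = 2*Phi(z) = 0.075404.
Step 6: alpha = 0.1. reject H0.

W+ = 3.5, W- = 24.5, W = min = 3.5, p = 0.075404, reject H0.


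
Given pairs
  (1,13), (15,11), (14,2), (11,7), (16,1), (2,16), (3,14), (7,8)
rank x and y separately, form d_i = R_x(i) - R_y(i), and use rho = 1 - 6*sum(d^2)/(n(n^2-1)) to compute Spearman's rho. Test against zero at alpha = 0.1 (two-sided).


Step 1: Rank x and y separately (midranks; no ties here).
rank(x): 1->1, 15->7, 14->6, 11->5, 16->8, 2->2, 3->3, 7->4
rank(y): 13->6, 11->5, 2->2, 7->3, 1->1, 16->8, 14->7, 8->4
Step 2: d_i = R_x(i) - R_y(i); compute d_i^2.
  (1-6)^2=25, (7-5)^2=4, (6-2)^2=16, (5-3)^2=4, (8-1)^2=49, (2-8)^2=36, (3-7)^2=16, (4-4)^2=0
sum(d^2) = 150.
Step 3: rho = 1 - 6*150 / (8*(8^2 - 1)) = 1 - 900/504 = -0.785714.
Step 4: Under H0, t = rho * sqrt((n-2)/(1-rho^2)) = -3.1113 ~ t(6).
Step 5: Two-sided p-value from the t-distribution with 6 df = 0.020815.
Step 6: alpha = 0.1. reject H0.

rho = -0.7857, p = 0.020815, reject H0 at alpha = 0.1.


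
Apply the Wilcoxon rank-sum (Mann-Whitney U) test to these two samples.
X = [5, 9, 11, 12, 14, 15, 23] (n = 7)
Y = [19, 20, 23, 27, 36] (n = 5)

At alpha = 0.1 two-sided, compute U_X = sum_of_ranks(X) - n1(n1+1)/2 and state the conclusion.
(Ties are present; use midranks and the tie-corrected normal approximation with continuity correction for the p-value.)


Step 1: Combine and sort all 12 observations; assign midranks.
sorted (value, group): (5,X), (9,X), (11,X), (12,X), (14,X), (15,X), (19,Y), (20,Y), (23,X), (23,Y), (27,Y), (36,Y)
ranks: 5->1, 9->2, 11->3, 12->4, 14->5, 15->6, 19->7, 20->8, 23->9.5, 23->9.5, 27->11, 36->12
Step 2: Rank sum for X: R1 = 1 + 2 + 3 + 4 + 5 + 6 + 9.5 = 30.5.
Step 3: U_X = R1 - n1(n1+1)/2 = 30.5 - 7*8/2 = 30.5 - 28 = 2.5.
       U_Y = n1*n2 - U_X = 35 - 2.5 = 32.5.
Step 4: Ties are present, so use the tie-corrected normal approximation (with continuity correction) for the p-value.
Step 5: p-value = 0.018328; compare to alpha = 0.1. reject H0.

U_X = 2.5, p = 0.018328, reject H0 at alpha = 0.1.
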